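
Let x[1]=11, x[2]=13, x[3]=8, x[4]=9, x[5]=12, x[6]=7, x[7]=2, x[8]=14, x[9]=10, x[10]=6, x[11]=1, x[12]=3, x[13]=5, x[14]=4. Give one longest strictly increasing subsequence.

8, 9, 12, 14

Patience tails give the LIS length; then backtrack through the dp parents:
11 → extends → [11]
13 → extends → [11, 13]
8 → replaces 11 → [8, 13]
9 → replaces 13 → [8, 9]
12 → extends → [8, 9, 12]
7 → replaces 8 → [7, 9, 12]
2 → replaces 7 → [2, 9, 12]
14 → extends → [2, 9, 12, 14]
10 → replaces 12 → [2, 9, 10, 14]
6 → replaces 9 → [2, 6, 10, 14]
1 → replaces 2 → [1, 6, 10, 14]
3 → replaces 6 → [1, 3, 10, 14]
5 → replaces 10 → [1, 3, 5, 14]
4 → replaces 5 → [1, 3, 4, 14]
Length 4; one witness is 8, 9, 12, 14.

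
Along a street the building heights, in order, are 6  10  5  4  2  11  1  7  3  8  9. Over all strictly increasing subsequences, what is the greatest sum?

Let S[i] be the best sum of a strictly increasing subsequence ending at i:
i:      1  2  3  4  5  6  7  8  9 10 11
a[i]:   6 10  5  4  2 11  1  7  3  8  9
S:      6 16  5  4  2 27  1 13  5 21 30
Maximum is 30 (e.g. 6 + 7 + 8 + 9).

30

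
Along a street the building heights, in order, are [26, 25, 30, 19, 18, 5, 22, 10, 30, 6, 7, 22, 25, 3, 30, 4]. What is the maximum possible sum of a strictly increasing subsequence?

Let S[i] be the best sum of a strictly increasing subsequence ending at i:
i:      1  2  3  4  5  6  7  8  9 10 11 12 13 14 15 16
a[i]:  26 25 30 19 18  5 22 10 30  6  7 22 25  3 30  4
S:     26 25 56 19 18  5 41 15 71 11 18 41 66  3 96  7
Maximum is 96 (e.g. 19 + 22 + 25 + 30).

96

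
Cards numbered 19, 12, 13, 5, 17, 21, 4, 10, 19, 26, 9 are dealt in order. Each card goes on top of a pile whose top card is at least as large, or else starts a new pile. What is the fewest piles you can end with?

Place each on the leftmost legal pile:
19 → new pile 1 (tops now [19])
12 → pile 1 (tops now [12])
13 → new pile 2 (tops now [12, 13])
5 → pile 1 (tops now [5, 13])
17 → new pile 3 (tops now [5, 13, 17])
21 → new pile 4 (tops now [5, 13, 17, 21])
4 → pile 1 (tops now [4, 13, 17, 21])
10 → pile 2 (tops now [4, 10, 17, 21])
19 → pile 4 (tops now [4, 10, 17, 19])
26 → new pile 5 (tops now [4, 10, 17, 19, 26])
9 → pile 2 (tops now [4, 9, 17, 19, 26])
Five piles.

5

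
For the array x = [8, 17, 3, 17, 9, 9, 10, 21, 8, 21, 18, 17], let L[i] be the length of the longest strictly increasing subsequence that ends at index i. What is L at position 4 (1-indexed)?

2

dp[i] = 1 + max{dp[j] : j<i, x[j]<x[i]} (or 1 if no such j):
i:      1  2  3  4  5  6  7  8  9 10 11 12
x[i]:   8 17  3 17  9  9 10 21  8 21 18 17
dp:     1  2  1  2  2  2  3  4  2  4  4  4
At index 4 the value is 2.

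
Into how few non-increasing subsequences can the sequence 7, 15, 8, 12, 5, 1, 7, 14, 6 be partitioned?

Place each on the leftmost legal pile:
7 → new pile 1 (tops now [7])
15 → new pile 2 (tops now [7, 15])
8 → pile 2 (tops now [7, 8])
12 → new pile 3 (tops now [7, 8, 12])
5 → pile 1 (tops now [5, 8, 12])
1 → pile 1 (tops now [1, 8, 12])
7 → pile 2 (tops now [1, 7, 12])
14 → new pile 4 (tops now [1, 7, 12, 14])
6 → pile 2 (tops now [1, 6, 12, 14])
Four piles.

4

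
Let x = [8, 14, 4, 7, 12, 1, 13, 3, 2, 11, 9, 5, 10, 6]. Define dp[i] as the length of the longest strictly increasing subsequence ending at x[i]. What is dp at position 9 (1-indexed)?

2

dp[i] = 1 + max{dp[j] : j<i, x[j]<x[i]} (or 1 if no such j):
i:      1  2  3  4  5  6  7  8  9 10 11 12 13 14
x[i]:   8 14  4  7 12  1 13  3  2 11  9  5 10  6
dp:     1  2  1  2  3  1  4  2  2  3  3  3  4  4
At index 9 the value is 2.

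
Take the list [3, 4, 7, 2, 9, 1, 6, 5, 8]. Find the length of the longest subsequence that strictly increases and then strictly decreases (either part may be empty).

6

inc[i] = longest strictly increasing subsequence ending at i; dec[i] = longest strictly decreasing subsequence starting at i:
i:     1 2 3 4 5 6 7 8 9
a[i]:  3 4 7 2 9 1 6 5 8
inc:   1 2 3 1 4 1 3 3 4
dec:   3 3 3 2 3 1 2 1 1
Best peak at i=5 (value 9): inc=4, dec=3, length 4+3−1 = 6.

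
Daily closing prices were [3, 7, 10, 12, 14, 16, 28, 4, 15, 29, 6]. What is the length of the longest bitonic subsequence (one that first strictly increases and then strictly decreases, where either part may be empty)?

inc[i] = longest strictly increasing subsequence ending at i; dec[i] = longest strictly decreasing subsequence starting at i:
i:      1  2  3  4  5  6  7  8  9 10 11
a[i]:   3  7 10 12 14 16 28  4 15 29  6
inc:    1  2  3  4  5  6  7  2  6  8  3
dec:    1  2  2  2  2  3  3  1  2  2  1
Best peak at i=7 (value 28): inc=7, dec=3, length 7+3−1 = 9.

9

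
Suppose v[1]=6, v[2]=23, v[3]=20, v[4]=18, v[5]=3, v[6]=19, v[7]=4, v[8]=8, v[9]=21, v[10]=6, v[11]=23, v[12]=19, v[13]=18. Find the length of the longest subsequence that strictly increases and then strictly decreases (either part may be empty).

7

inc[i] = longest strictly increasing subsequence ending at i; dec[i] = longest strictly decreasing subsequence starting at i:
i:      1  2  3  4  5  6  7  8  9 10 11 12 13
v[i]:   6 23 20 18  3 19  4  8 21  6 23 19 18
inc:    1  2  2  2  1  3  2  3  4  3  5  4  4
dec:    2  5  4  3  1  3  1  2  3  1  3  2  1
Best peak at i=11 (value 23): inc=5, dec=3, length 5+3−1 = 7.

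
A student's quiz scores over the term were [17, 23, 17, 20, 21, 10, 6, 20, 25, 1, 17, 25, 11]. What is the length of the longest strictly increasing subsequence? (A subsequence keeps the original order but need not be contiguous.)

Track the smallest tail for each achievable length (strict):
17 → extends → [17]
23 → extends → [17, 23]
17 → already a tail → [17, 23]
20 → replaces 23 → [17, 20]
21 → extends → [17, 20, 21]
10 → replaces 17 → [10, 20, 21]
6 → replaces 10 → [6, 20, 21]
20 → already a tail → [6, 20, 21]
25 → extends → [6, 20, 21, 25]
1 → replaces 6 → [1, 20, 21, 25]
17 → replaces 20 → [1, 17, 21, 25]
25 → already a tail → [1, 17, 21, 25]
11 → replaces 17 → [1, 11, 21, 25]
Four tails, so the longest strictly increasing subsequence has length 4 (e.g. 17, 20, 21, 25).

4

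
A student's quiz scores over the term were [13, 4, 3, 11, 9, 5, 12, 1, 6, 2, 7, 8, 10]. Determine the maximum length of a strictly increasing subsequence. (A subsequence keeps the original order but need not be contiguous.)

Let dp[i] be the length of the longest such subsequence ending at index i:
i:      1  2  3  4  5  6  7  8  9 10 11 12 13
a[i]:  13  4  3 11  9  5 12  1  6  2  7  8 10
dp:     1  1  1  2  2  2  3  1  3  2  4  5  6
Maximum dp value is 6.

6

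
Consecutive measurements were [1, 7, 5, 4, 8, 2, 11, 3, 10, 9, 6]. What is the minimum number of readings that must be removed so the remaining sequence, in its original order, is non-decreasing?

Fewest deletions = n − (longest non-decreasing subsequence).
Patience tails:
1 → extends → [1]
7 → extends → [1, 7]
5 → replaces 7 → [1, 5]
4 → replaces 5 → [1, 4]
8 → extends → [1, 4, 8]
2 → replaces 4 → [1, 2, 8]
11 → extends → [1, 2, 8, 11]
3 → replaces 8 → [1, 2, 3, 11]
10 → replaces 11 → [1, 2, 3, 10]
9 → replaces 10 → [1, 2, 3, 9]
6 → replaces 9 → [1, 2, 3, 6]
Longest non-decreasing subsequence has length 4, so deletions = 11 − 4 = 7.

7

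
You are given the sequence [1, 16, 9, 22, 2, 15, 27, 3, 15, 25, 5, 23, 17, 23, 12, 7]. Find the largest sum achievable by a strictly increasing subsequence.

Let S[i] be the best sum of a strictly increasing subsequence ending at i:
i:      1  2  3  4  5  6  7  8  9 10 11 12 13 14 15 16
a[i]:   1 16  9 22  2 15 27  3 15 25  5 23 17 23 12  7
S:      1 17 10 39  3 25 66  6 25 64 11 62 42 65 23 18
Maximum is 66 (e.g. 1 + 16 + 22 + 27).

66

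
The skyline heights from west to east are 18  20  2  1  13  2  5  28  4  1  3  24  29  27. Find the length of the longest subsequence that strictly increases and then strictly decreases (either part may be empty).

inc[i] = longest strictly increasing subsequence ending at i; dec[i] = longest strictly decreasing subsequence starting at i:
i:      1  2  3  4  5  6  7  8  9 10 11 12 13 14
a[i]:  18 20  2  1 13  2  5 28  4  1  3 24 29 27
inc:    1  2  1  1  2  2  3  4  3  1  3  4  5  5
dec:    5  5  2  1  4  2  3  3  2  1  1  1  2  1
Best peak at i=2 (value 20): inc=2, dec=5, length 2+5−1 = 6.

6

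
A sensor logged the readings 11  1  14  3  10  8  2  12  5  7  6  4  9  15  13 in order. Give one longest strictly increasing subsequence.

1, 3, 5, 7, 9, 15

Patience tails give the LIS length; then backtrack through the dp parents:
11 → extends → [11]
1 → replaces 11 → [1]
14 → extends → [1, 14]
3 → replaces 14 → [1, 3]
10 → extends → [1, 3, 10]
8 → replaces 10 → [1, 3, 8]
2 → replaces 3 → [1, 2, 8]
12 → extends → [1, 2, 8, 12]
5 → replaces 8 → [1, 2, 5, 12]
7 → replaces 12 → [1, 2, 5, 7]
6 → replaces 7 → [1, 2, 5, 6]
4 → replaces 5 → [1, 2, 4, 6]
9 → extends → [1, 2, 4, 6, 9]
15 → extends → [1, 2, 4, 6, 9, 15]
13 → replaces 15 → [1, 2, 4, 6, 9, 13]
Length 6; one witness is 1, 3, 5, 7, 9, 15.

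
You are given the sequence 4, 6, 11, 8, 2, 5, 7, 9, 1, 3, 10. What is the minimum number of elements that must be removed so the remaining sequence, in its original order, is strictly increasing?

Fewest deletions = n − (longest strictly increasing subsequence).
i:      1  2  3  4  5  6  7  8  9 10 11
a[i]:   4  6 11  8  2  5  7  9  1  3 10
dp:     1  2  3  3  1  2  3  4  1  2  5
max dp = 5, so deletions = 11 − 5 = 6.

6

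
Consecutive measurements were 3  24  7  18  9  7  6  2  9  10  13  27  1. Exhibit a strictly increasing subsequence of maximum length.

3, 7, 9, 10, 13, 27

Patience tails give the LIS length; then backtrack through the dp parents:
3 → extends → [3]
24 → extends → [3, 24]
7 → replaces 24 → [3, 7]
18 → extends → [3, 7, 18]
9 → replaces 18 → [3, 7, 9]
7 → already a tail → [3, 7, 9]
6 → replaces 7 → [3, 6, 9]
2 → replaces 3 → [2, 6, 9]
9 → already a tail → [2, 6, 9]
10 → extends → [2, 6, 9, 10]
13 → extends → [2, 6, 9, 10, 13]
27 → extends → [2, 6, 9, 10, 13, 27]
1 → replaces 2 → [1, 6, 9, 10, 13, 27]
Length 6; one witness is 3, 7, 9, 10, 13, 27.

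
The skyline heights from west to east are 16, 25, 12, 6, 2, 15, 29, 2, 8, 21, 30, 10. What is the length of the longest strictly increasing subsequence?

Track the smallest tail for each achievable length (strict):
16 → extends → [16]
25 → extends → [16, 25]
12 → replaces 16 → [12, 25]
6 → replaces 12 → [6, 25]
2 → replaces 6 → [2, 25]
15 → replaces 25 → [2, 15]
29 → extends → [2, 15, 29]
2 → already a tail → [2, 15, 29]
8 → replaces 15 → [2, 8, 29]
21 → replaces 29 → [2, 8, 21]
30 → extends → [2, 8, 21, 30]
10 → replaces 21 → [2, 8, 10, 30]
Four tails, so the longest strictly increasing subsequence has length 4 (e.g. 16, 25, 29, 30).

4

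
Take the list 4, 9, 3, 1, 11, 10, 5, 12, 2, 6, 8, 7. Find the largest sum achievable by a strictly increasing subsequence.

Let S[i] be the best sum of a strictly increasing subsequence ending at i:
i:      1  2  3  4  5  6  7  8  9 10 11 12
a[i]:   4  9  3  1 11 10  5 12  2  6  8  7
S:      4 13  3  1 24 23  9 36  3 15 23 22
Maximum is 36 (e.g. 4 + 9 + 11 + 12).

36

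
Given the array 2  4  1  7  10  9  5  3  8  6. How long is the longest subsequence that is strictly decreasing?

4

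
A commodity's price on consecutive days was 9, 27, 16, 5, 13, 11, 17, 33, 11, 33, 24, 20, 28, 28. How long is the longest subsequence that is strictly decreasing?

Negate each value so 'decreasing' becomes 'increasing', then run patience tails on the negated sequence:
-9 → extends → [-9]
-27 → replaces -9 → [-27]
-16 → extends → [-27, -16]
-5 → extends → [-27, -16, -5]
-13 → replaces -5 → [-27, -16, -13]
-11 → extends → [-27, -16, -13, -11]
-17 → replaces -16 → [-27, -17, -13, -11]
-33 → replaces -27 → [-33, -17, -13, -11]
-11 → already a tail → [-33, -17, -13, -11]
-33 → already a tail → [-33, -17, -13, -11]
-24 → replaces -17 → [-33, -24, -13, -11]
-20 → replaces -13 → [-33, -24, -20, -11]
-28 → replaces -24 → [-33, -28, -20, -11]
-28 → already a tail → [-33, -28, -20, -11]
Four tails, so the longest strictly decreasing subsequence of the original has length 4.

4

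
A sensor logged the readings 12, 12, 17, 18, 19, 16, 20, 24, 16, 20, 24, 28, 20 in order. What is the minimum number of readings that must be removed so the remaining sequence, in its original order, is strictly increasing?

Fewest deletions = n − (longest strictly increasing subsequence).
i:      1  2  3  4  5  6  7  8  9 10 11 12 13
a[i]:  12 12 17 18 19 16 20 24 16 20 24 28 20
dp:     1  1  2  3  4  2  5  6  2  5  6  7  5
max dp = 7, so deletions = 13 − 7 = 6.

6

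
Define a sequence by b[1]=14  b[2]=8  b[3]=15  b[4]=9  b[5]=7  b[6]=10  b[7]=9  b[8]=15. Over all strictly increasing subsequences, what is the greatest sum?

42

Let S[i] be the best sum of a strictly increasing subsequence ending at i:
i:      1  2  3  4  5  6  7  8
b[i]:  14  8 15  9  7 10  9 15
S:     14  8 29 17  7 27 17 42
Maximum is 42 (e.g. 8 + 9 + 10 + 15).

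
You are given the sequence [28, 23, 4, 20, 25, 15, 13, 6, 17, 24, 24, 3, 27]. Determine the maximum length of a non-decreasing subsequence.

6

Track the smallest tail for each achievable length (allowing ties):
28 → extends → [28]
23 → replaces 28 → [23]
4 → replaces 23 → [4]
20 → extends → [4, 20]
25 → extends → [4, 20, 25]
15 → replaces 20 → [4, 15, 25]
13 → replaces 15 → [4, 13, 25]
6 → replaces 13 → [4, 6, 25]
17 → replaces 25 → [4, 6, 17]
24 → extends → [4, 6, 17, 24]
24 → extends → [4, 6, 17, 24, 24]
3 → replaces 4 → [3, 6, 17, 24, 24]
27 → extends → [3, 6, 17, 24, 24, 27]
Six tails, so the longest non-decreasing subsequence has length 6 (e.g. 4, 15, 17, 24, 24, 27).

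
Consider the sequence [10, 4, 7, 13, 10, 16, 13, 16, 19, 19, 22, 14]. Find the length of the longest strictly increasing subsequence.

7

Let dp[i] be the length of the longest such subsequence ending at index i:
i:      1  2  3  4  5  6  7  8  9 10 11 12
a[i]:  10  4  7 13 10 16 13 16 19 19 22 14
dp:     1  1  2  3  3  4  4  5  6  6  7  5
Maximum dp value is 7.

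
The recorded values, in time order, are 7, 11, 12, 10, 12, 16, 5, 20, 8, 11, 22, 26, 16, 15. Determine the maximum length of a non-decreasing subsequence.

Track the smallest tail for each achievable length (allowing ties):
7 → extends → [7]
11 → extends → [7, 11]
12 → extends → [7, 11, 12]
10 → replaces 11 → [7, 10, 12]
12 → extends → [7, 10, 12, 12]
16 → extends → [7, 10, 12, 12, 16]
5 → replaces 7 → [5, 10, 12, 12, 16]
20 → extends → [5, 10, 12, 12, 16, 20]
8 → replaces 10 → [5, 8, 12, 12, 16, 20]
11 → replaces 12 → [5, 8, 11, 12, 16, 20]
22 → extends → [5, 8, 11, 12, 16, 20, 22]
26 → extends → [5, 8, 11, 12, 16, 20, 22, 26]
16 → replaces 20 → [5, 8, 11, 12, 16, 16, 22, 26]
15 → replaces 16 → [5, 8, 11, 12, 15, 16, 22, 26]
Eight tails, so the longest non-decreasing subsequence has length 8 (e.g. 7, 11, 12, 12, 16, 20, 22, 26).

8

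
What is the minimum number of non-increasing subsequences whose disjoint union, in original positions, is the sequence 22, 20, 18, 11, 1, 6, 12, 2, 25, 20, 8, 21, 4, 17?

Place each on the leftmost legal pile:
22 → new pile 1 (tops now [22])
20 → pile 1 (tops now [20])
18 → pile 1 (tops now [18])
11 → pile 1 (tops now [11])
1 → pile 1 (tops now [1])
6 → new pile 2 (tops now [1, 6])
12 → new pile 3 (tops now [1, 6, 12])
2 → pile 2 (tops now [1, 2, 12])
25 → new pile 4 (tops now [1, 2, 12, 25])
20 → pile 4 (tops now [1, 2, 12, 20])
8 → pile 3 (tops now [1, 2, 8, 20])
21 → new pile 5 (tops now [1, 2, 8, 20, 21])
4 → pile 3 (tops now [1, 2, 4, 20, 21])
17 → pile 4 (tops now [1, 2, 4, 17, 21])
Five piles.

5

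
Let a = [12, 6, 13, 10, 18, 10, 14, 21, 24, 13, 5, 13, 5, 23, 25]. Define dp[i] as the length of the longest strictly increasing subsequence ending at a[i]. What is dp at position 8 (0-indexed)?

dp[i] = 1 + max{dp[j] : j<i, a[j]<a[i]} (or 1 if no such j):
i:      0  1  2  3  4  5  6  7  8  9 10 11 12 13 14
a[i]:  12  6 13 10 18 10 14 21 24 13  5 13  5 23 25
dp:     1  1  2  2  3  2  3  4  5  3  1  3  1  5  6
At index 8 the value is 5.

5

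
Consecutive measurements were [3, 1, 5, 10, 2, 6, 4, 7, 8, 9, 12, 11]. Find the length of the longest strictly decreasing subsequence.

3

Let dp[i] be the longest strictly decreasing subsequence ending at i:
i:      1  2  3  4  5  6  7  8  9 10 11 12
a[i]:   3  1  5 10  2  6  4  7  8  9 12 11
dp:     1  2  1  1  2  2  3  2  2  2  1  2
Maximum is 3.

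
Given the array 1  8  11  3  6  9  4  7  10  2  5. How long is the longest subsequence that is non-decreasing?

Let dp[i] be the length of the longest such subsequence ending at index i:
i:      1  2  3  4  5  6  7  8  9 10 11
a[i]:   1  8 11  3  6  9  4  7 10  2  5
dp:     1  2  3  2  3  4  3  4  5  2  4
Maximum dp value is 5.

5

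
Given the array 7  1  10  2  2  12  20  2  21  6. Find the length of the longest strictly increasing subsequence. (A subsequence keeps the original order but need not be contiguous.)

5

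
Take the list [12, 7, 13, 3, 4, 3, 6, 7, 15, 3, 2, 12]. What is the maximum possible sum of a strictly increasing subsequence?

40

Let S[i] be the best sum of a strictly increasing subsequence ending at i:
i:      1  2  3  4  5  6  7  8  9 10 11 12
a[i]:  12  7 13  3  4  3  6  7 15  3  2 12
S:     12  7 25  3  7  3 13 20 40  3  2 32
Maximum is 40 (e.g. 12 + 13 + 15).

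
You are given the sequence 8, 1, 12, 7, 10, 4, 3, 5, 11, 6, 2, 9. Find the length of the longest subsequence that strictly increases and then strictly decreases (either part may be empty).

inc[i] = longest strictly increasing subsequence ending at i; dec[i] = longest strictly decreasing subsequence starting at i:
i:      1  2  3  4  5  6  7  8  9 10 11 12
a[i]:   8  1 12  7 10  4  3  5 11  6  2  9
inc:    1  1  2  2  3  2  2  3  4  4  2  5
dec:    5  1  5  4  4  3  2  2  3  2  1  1
Best peak at i=3 (value 12): inc=2, dec=5, length 2+5−1 = 6.

6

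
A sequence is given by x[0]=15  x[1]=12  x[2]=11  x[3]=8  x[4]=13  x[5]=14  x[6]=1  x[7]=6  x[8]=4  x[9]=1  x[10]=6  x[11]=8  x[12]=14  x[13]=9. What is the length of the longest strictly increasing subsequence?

5

Track the smallest tail for each achievable length (strict):
15 → extends → [15]
12 → replaces 15 → [12]
11 → replaces 12 → [11]
8 → replaces 11 → [8]
13 → extends → [8, 13]
14 → extends → [8, 13, 14]
1 → replaces 8 → [1, 13, 14]
6 → replaces 13 → [1, 6, 14]
4 → replaces 6 → [1, 4, 14]
1 → already a tail → [1, 4, 14]
6 → replaces 14 → [1, 4, 6]
8 → extends → [1, 4, 6, 8]
14 → extends → [1, 4, 6, 8, 14]
9 → replaces 14 → [1, 4, 6, 8, 9]
Five tails, so the longest strictly increasing subsequence has length 5 (e.g. 1, 4, 6, 8, 14).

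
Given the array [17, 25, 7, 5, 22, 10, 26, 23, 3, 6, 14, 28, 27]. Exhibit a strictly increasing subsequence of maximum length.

17, 25, 26, 28

Patience tails give the LIS length; then backtrack through the dp parents:
17 → extends → [17]
25 → extends → [17, 25]
7 → replaces 17 → [7, 25]
5 → replaces 7 → [5, 25]
22 → replaces 25 → [5, 22]
10 → replaces 22 → [5, 10]
26 → extends → [5, 10, 26]
23 → replaces 26 → [5, 10, 23]
3 → replaces 5 → [3, 10, 23]
6 → replaces 10 → [3, 6, 23]
14 → replaces 23 → [3, 6, 14]
28 → extends → [3, 6, 14, 28]
27 → replaces 28 → [3, 6, 14, 27]
Length 4; one witness is 17, 25, 26, 28.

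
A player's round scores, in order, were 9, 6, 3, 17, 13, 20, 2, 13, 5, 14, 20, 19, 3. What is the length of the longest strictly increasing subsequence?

Track the smallest tail for each achievable length (strict):
9 → extends → [9]
6 → replaces 9 → [6]
3 → replaces 6 → [3]
17 → extends → [3, 17]
13 → replaces 17 → [3, 13]
20 → extends → [3, 13, 20]
2 → replaces 3 → [2, 13, 20]
13 → already a tail → [2, 13, 20]
5 → replaces 13 → [2, 5, 20]
14 → replaces 20 → [2, 5, 14]
20 → extends → [2, 5, 14, 20]
19 → replaces 20 → [2, 5, 14, 19]
3 → replaces 5 → [2, 3, 14, 19]
Four tails, so the longest strictly increasing subsequence has length 4 (e.g. 9, 13, 14, 20).

4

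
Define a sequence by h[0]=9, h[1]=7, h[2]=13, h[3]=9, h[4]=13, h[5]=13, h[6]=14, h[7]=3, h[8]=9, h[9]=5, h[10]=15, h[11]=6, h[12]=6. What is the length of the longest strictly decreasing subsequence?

3

Let dp[i] be the longest strictly decreasing subsequence ending at i:
i:      0  1  2  3  4  5  6  7  8  9 10 11 12
h[i]:   9  7 13  9 13 13 14  3  9  5 15  6  6
dp:     1  2  1  2  1  1  1  3  2  3  1  3  3
Maximum is 3.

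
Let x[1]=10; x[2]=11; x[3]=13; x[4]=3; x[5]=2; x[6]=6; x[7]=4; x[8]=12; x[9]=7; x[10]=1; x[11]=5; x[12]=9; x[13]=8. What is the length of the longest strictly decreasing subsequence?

Negate each value so 'decreasing' becomes 'increasing', then run patience tails on the negated sequence:
-10 → extends → [-10]
-11 → replaces -10 → [-11]
-13 → replaces -11 → [-13]
-3 → extends → [-13, -3]
-2 → extends → [-13, -3, -2]
-6 → replaces -3 → [-13, -6, -2]
-4 → replaces -2 → [-13, -6, -4]
-12 → replaces -6 → [-13, -12, -4]
-7 → replaces -4 → [-13, -12, -7]
-1 → extends → [-13, -12, -7, -1]
-5 → replaces -1 → [-13, -12, -7, -5]
-9 → replaces -7 → [-13, -12, -9, -5]
-8 → replaces -5 → [-13, -12, -9, -8]
Four tails, so the longest strictly decreasing subsequence of the original has length 4.

4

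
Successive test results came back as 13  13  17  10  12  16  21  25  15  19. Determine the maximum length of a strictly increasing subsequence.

5

Track the smallest tail for each achievable length (strict):
13 → extends → [13]
13 → already a tail → [13]
17 → extends → [13, 17]
10 → replaces 13 → [10, 17]
12 → replaces 17 → [10, 12]
16 → extends → [10, 12, 16]
21 → extends → [10, 12, 16, 21]
25 → extends → [10, 12, 16, 21, 25]
15 → replaces 16 → [10, 12, 15, 21, 25]
19 → replaces 21 → [10, 12, 15, 19, 25]
Five tails, so the longest strictly increasing subsequence has length 5 (e.g. 10, 12, 16, 21, 25).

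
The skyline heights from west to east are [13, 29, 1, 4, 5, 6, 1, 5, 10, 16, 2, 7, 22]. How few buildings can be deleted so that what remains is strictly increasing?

Fewest deletions = n − (longest strictly increasing subsequence).
i:      1  2  3  4  5  6  7  8  9 10 11 12 13
a[i]:  13 29  1  4  5  6  1  5 10 16  2  7 22
dp:     1  2  1  2  3  4  1  3  5  6  2  5  7
max dp = 7, so deletions = 13 − 7 = 6.

6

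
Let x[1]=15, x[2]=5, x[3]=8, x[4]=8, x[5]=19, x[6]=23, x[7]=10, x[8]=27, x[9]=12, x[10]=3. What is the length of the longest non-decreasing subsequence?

6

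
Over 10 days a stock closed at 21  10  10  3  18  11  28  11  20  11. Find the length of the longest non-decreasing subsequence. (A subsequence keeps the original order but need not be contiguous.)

5

Track the smallest tail for each achievable length (allowing ties):
21 → extends → [21]
10 → replaces 21 → [10]
10 → extends → [10, 10]
3 → replaces 10 → [3, 10]
18 → extends → [3, 10, 18]
11 → replaces 18 → [3, 10, 11]
28 → extends → [3, 10, 11, 28]
11 → replaces 28 → [3, 10, 11, 11]
20 → extends → [3, 10, 11, 11, 20]
11 → replaces 20 → [3, 10, 11, 11, 11]
Five tails, so the longest non-decreasing subsequence has length 5 (e.g. 10, 10, 11, 11, 20).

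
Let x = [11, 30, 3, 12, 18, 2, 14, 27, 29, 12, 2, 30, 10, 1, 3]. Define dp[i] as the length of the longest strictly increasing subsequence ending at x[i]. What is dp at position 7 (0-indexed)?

dp[i] = 1 + max{dp[j] : j<i, x[j]<x[i]} (or 1 if no such j):
i:      0  1  2  3  4  5  6  7  8  9 10 11 12 13 14
x[i]:  11 30  3 12 18  2 14 27 29 12  2 30 10  1  3
dp:     1  2  1  2  3  1  3  4  5  2  1  6  2  1  2
At index 7 the value is 4.

4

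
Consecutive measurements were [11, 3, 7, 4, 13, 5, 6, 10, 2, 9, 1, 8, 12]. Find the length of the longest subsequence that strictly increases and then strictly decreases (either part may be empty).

inc[i] = longest strictly increasing subsequence ending at i; dec[i] = longest strictly decreasing subsequence starting at i:
i:      1  2  3  4  5  6  7  8  9 10 11 12 13
a[i]:  11  3  7  4 13  5  6 10  2  9  1  8 12
inc:    1  1  2  2  3  3  4  5  1  5  1  5  6
dec:    5  3  4  3  4  3  3  3  2  2  1  1  1
Best peak at i=8 (value 10): inc=5, dec=3, length 5+3−1 = 7.

7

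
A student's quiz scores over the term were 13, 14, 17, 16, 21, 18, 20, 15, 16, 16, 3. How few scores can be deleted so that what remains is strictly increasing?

6

Fewest deletions = n − (longest strictly increasing subsequence).
i:      1  2  3  4  5  6  7  8  9 10 11
a[i]:  13 14 17 16 21 18 20 15 16 16  3
dp:     1  2  3  3  4  4  5  3  4  4  1
max dp = 5, so deletions = 11 − 5 = 6.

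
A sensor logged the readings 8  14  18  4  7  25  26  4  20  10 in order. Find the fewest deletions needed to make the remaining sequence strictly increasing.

Fewest deletions = n − (longest strictly increasing subsequence).
i:      1  2  3  4  5  6  7  8  9 10
a[i]:   8 14 18  4  7 25 26  4 20 10
dp:     1  2  3  1  2  4  5  1  4  3
max dp = 5, so deletions = 10 − 5 = 5.

5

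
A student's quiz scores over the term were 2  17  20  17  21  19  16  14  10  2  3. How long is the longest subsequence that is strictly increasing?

4

Track the smallest tail for each achievable length (strict):
2 → extends → [2]
17 → extends → [2, 17]
20 → extends → [2, 17, 20]
17 → already a tail → [2, 17, 20]
21 → extends → [2, 17, 20, 21]
19 → replaces 20 → [2, 17, 19, 21]
16 → replaces 17 → [2, 16, 19, 21]
14 → replaces 16 → [2, 14, 19, 21]
10 → replaces 14 → [2, 10, 19, 21]
2 → already a tail → [2, 10, 19, 21]
3 → replaces 10 → [2, 3, 19, 21]
Four tails, so the longest strictly increasing subsequence has length 4 (e.g. 2, 17, 20, 21).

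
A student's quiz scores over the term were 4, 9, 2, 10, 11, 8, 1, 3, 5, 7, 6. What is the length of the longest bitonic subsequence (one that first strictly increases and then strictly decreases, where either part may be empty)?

7

inc[i] = longest strictly increasing subsequence ending at i; dec[i] = longest strictly decreasing subsequence starting at i:
i:      1  2  3  4  5  6  7  8  9 10 11
a[i]:   4  9  2 10 11  8  1  3  5  7  6
inc:    1  2  1  3  4  2  1  2  3  4  4
dec:    3  4  2  4  4  3  1  1  1  2  1
Best peak at i=5 (value 11): inc=4, dec=4, length 4+4−1 = 7.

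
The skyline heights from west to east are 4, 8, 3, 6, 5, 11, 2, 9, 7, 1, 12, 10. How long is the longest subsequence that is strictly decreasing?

5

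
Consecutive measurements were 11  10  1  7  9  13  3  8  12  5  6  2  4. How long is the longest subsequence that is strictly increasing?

4

Track the smallest tail for each achievable length (strict):
11 → extends → [11]
10 → replaces 11 → [10]
1 → replaces 10 → [1]
7 → extends → [1, 7]
9 → extends → [1, 7, 9]
13 → extends → [1, 7, 9, 13]
3 → replaces 7 → [1, 3, 9, 13]
8 → replaces 9 → [1, 3, 8, 13]
12 → replaces 13 → [1, 3, 8, 12]
5 → replaces 8 → [1, 3, 5, 12]
6 → replaces 12 → [1, 3, 5, 6]
2 → replaces 3 → [1, 2, 5, 6]
4 → replaces 5 → [1, 2, 4, 6]
Four tails, so the longest strictly increasing subsequence has length 4 (e.g. 1, 7, 9, 13).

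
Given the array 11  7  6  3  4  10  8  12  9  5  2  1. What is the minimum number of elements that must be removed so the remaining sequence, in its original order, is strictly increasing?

Fewest deletions = n − (longest strictly increasing subsequence).
Patience tails:
11 → extends → [11]
7 → replaces 11 → [7]
6 → replaces 7 → [6]
3 → replaces 6 → [3]
4 → extends → [3, 4]
10 → extends → [3, 4, 10]
8 → replaces 10 → [3, 4, 8]
12 → extends → [3, 4, 8, 12]
9 → replaces 12 → [3, 4, 8, 9]
5 → replaces 8 → [3, 4, 5, 9]
2 → replaces 3 → [2, 4, 5, 9]
1 → replaces 2 → [1, 4, 5, 9]
Longest strictly increasing subsequence has length 4, so deletions = 12 − 4 = 8.

8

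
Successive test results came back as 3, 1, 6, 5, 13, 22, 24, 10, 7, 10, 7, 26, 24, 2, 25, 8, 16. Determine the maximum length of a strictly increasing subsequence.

6

Let dp[i] be the length of the longest such subsequence ending at index i:
i:      1  2  3  4  5  6  7  8  9 10 11 12 13 14 15 16 17
a[i]:   3  1  6  5 13 22 24 10  7 10  7 26 24  2 25  8 16
dp:     1  1  2  2  3  4  5  3  3  4  3  6  5  2  6  4  5
Maximum dp value is 6.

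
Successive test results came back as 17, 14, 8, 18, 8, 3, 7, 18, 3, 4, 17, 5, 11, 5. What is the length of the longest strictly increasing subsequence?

4

Track the smallest tail for each achievable length (strict):
17 → extends → [17]
14 → replaces 17 → [14]
8 → replaces 14 → [8]
18 → extends → [8, 18]
8 → already a tail → [8, 18]
3 → replaces 8 → [3, 18]
7 → replaces 18 → [3, 7]
18 → extends → [3, 7, 18]
3 → already a tail → [3, 7, 18]
4 → replaces 7 → [3, 4, 18]
17 → replaces 18 → [3, 4, 17]
5 → replaces 17 → [3, 4, 5]
11 → extends → [3, 4, 5, 11]
5 → already a tail → [3, 4, 5, 11]
Four tails, so the longest strictly increasing subsequence has length 4 (e.g. 3, 4, 5, 11).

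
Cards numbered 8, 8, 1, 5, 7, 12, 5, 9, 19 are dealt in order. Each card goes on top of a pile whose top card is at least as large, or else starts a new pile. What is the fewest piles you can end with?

The minimum number of non-increasing subsequences covering a sequence equals the length of its longest strictly increasing subsequence.
LIS length is 5 (e.g. 1, 5, 7, 12, 19), so 5 piles are needed.

5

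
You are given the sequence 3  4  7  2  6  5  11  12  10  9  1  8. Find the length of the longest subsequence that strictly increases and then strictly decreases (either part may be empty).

8

inc[i] = longest strictly increasing subsequence ending at i; dec[i] = longest strictly decreasing subsequence starting at i:
i:      1  2  3  4  5  6  7  8  9 10 11 12
a[i]:   3  4  7  2  6  5 11 12 10  9  1  8
inc:    1  2  3  1  3  3  4  5  4  4  1  4
dec:    3  3  4  2  3  2  4  4  3  2  1  1
Best peak at i=8 (value 12): inc=5, dec=4, length 5+4−1 = 8.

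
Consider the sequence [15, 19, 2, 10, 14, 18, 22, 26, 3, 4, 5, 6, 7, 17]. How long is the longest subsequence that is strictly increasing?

Track the smallest tail for each achievable length (strict):
15 → extends → [15]
19 → extends → [15, 19]
2 → replaces 15 → [2, 19]
10 → replaces 19 → [2, 10]
14 → extends → [2, 10, 14]
18 → extends → [2, 10, 14, 18]
22 → extends → [2, 10, 14, 18, 22]
26 → extends → [2, 10, 14, 18, 22, 26]
3 → replaces 10 → [2, 3, 14, 18, 22, 26]
4 → replaces 14 → [2, 3, 4, 18, 22, 26]
5 → replaces 18 → [2, 3, 4, 5, 22, 26]
6 → replaces 22 → [2, 3, 4, 5, 6, 26]
7 → replaces 26 → [2, 3, 4, 5, 6, 7]
17 → extends → [2, 3, 4, 5, 6, 7, 17]
Seven tails, so the longest strictly increasing subsequence has length 7 (e.g. 2, 3, 4, 5, 6, 7, 17).

7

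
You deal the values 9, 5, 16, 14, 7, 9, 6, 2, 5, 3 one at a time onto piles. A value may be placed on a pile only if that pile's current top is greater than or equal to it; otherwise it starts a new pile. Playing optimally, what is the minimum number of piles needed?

Place each on the leftmost legal pile:
9 → new pile 1 (tops now [9])
5 → pile 1 (tops now [5])
16 → new pile 2 (tops now [5, 16])
14 → pile 2 (tops now [5, 14])
7 → pile 2 (tops now [5, 7])
9 → new pile 3 (tops now [5, 7, 9])
6 → pile 2 (tops now [5, 6, 9])
2 → pile 1 (tops now [2, 6, 9])
5 → pile 2 (tops now [2, 5, 9])
3 → pile 2 (tops now [2, 3, 9])
Three piles.

3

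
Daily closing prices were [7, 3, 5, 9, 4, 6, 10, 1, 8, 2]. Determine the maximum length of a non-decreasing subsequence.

4

Track the smallest tail for each achievable length (allowing ties):
7 → extends → [7]
3 → replaces 7 → [3]
5 → extends → [3, 5]
9 → extends → [3, 5, 9]
4 → replaces 5 → [3, 4, 9]
6 → replaces 9 → [3, 4, 6]
10 → extends → [3, 4, 6, 10]
1 → replaces 3 → [1, 4, 6, 10]
8 → replaces 10 → [1, 4, 6, 8]
2 → replaces 4 → [1, 2, 6, 8]
Four tails, so the longest non-decreasing subsequence has length 4 (e.g. 3, 5, 9, 10).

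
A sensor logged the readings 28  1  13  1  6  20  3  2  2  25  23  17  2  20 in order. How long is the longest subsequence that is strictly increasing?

4

Let dp[i] be the length of the longest such subsequence ending at index i:
i:      1  2  3  4  5  6  7  8  9 10 11 12 13 14
a[i]:  28  1 13  1  6 20  3  2  2 25 23 17  2 20
dp:     1  1  2  1  2  3  2  2  2  4  4  3  2  4
Maximum dp value is 4.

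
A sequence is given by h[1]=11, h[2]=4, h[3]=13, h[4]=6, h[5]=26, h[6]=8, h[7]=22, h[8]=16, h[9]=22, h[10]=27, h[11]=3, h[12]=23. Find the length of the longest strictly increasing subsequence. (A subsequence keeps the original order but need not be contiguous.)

6

Let dp[i] be the length of the longest such subsequence ending at index i:
i:      1  2  3  4  5  6  7  8  9 10 11 12
h[i]:  11  4 13  6 26  8 22 16 22 27  3 23
dp:     1  1  2  2  3  3  4  4  5  6  1  6
Maximum dp value is 6.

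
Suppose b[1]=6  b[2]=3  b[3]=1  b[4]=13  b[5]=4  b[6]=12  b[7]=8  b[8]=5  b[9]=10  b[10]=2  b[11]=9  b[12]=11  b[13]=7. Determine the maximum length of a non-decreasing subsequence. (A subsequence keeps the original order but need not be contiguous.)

5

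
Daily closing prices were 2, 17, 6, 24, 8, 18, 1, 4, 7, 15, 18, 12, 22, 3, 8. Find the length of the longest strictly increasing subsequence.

Track the smallest tail for each achievable length (strict):
2 → extends → [2]
17 → extends → [2, 17]
6 → replaces 17 → [2, 6]
24 → extends → [2, 6, 24]
8 → replaces 24 → [2, 6, 8]
18 → extends → [2, 6, 8, 18]
1 → replaces 2 → [1, 6, 8, 18]
4 → replaces 6 → [1, 4, 8, 18]
7 → replaces 8 → [1, 4, 7, 18]
15 → replaces 18 → [1, 4, 7, 15]
18 → extends → [1, 4, 7, 15, 18]
12 → replaces 15 → [1, 4, 7, 12, 18]
22 → extends → [1, 4, 7, 12, 18, 22]
3 → replaces 4 → [1, 3, 7, 12, 18, 22]
8 → replaces 12 → [1, 3, 7, 8, 18, 22]
Six tails, so the longest strictly increasing subsequence has length 6 (e.g. 2, 6, 8, 15, 18, 22).

6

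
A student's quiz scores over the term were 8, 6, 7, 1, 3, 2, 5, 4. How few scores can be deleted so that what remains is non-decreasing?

5

Fewest deletions = n − (longest non-decreasing subsequence).
i:     1 2 3 4 5 6 7 8
a[i]:  8 6 7 1 3 2 5 4
dp:    1 1 2 1 2 2 3 3
max dp = 3, so deletions = 8 − 3 = 5.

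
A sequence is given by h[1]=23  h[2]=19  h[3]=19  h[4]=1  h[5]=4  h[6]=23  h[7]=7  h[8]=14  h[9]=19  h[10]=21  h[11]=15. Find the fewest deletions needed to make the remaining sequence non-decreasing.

5

Fewest deletions = n − (longest non-decreasing subsequence).
i:      1  2  3  4  5  6  7  8  9 10 11
h[i]:  23 19 19  1  4 23  7 14 19 21 15
dp:     1  1  2  1  2  3  3  4  5  6  5
max dp = 6, so deletions = 11 − 6 = 5.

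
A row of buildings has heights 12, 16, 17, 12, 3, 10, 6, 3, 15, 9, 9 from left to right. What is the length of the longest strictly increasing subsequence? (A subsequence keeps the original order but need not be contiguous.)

3

Track the smallest tail for each achievable length (strict):
12 → extends → [12]
16 → extends → [12, 16]
17 → extends → [12, 16, 17]
12 → already a tail → [12, 16, 17]
3 → replaces 12 → [3, 16, 17]
10 → replaces 16 → [3, 10, 17]
6 → replaces 10 → [3, 6, 17]
3 → already a tail → [3, 6, 17]
15 → replaces 17 → [3, 6, 15]
9 → replaces 15 → [3, 6, 9]
9 → already a tail → [3, 6, 9]
Three tails, so the longest strictly increasing subsequence has length 3 (e.g. 12, 16, 17).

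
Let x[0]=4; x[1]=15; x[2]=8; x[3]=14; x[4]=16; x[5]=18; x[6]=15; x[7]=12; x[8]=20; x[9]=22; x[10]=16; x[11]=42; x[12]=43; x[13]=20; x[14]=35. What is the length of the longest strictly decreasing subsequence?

Let dp[i] be the longest strictly decreasing subsequence ending at i:
i:      0  1  2  3  4  5  6  7  8  9 10 11 12 13 14
x[i]:   4 15  8 14 16 18 15 12 20 22 16 42 43 20 35
dp:     1  1  2  2  1  1  2  3  1  1  2  1  1  2  2
Maximum is 3.

3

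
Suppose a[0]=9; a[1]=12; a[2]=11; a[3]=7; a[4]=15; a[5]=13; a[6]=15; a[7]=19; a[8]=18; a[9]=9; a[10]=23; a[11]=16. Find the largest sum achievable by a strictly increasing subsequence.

Let S[i] be the best sum of a strictly increasing subsequence ending at i:
i:      0  1  2  3  4  5  6  7  8  9 10 11
a[i]:   9 12 11  7 15 13 15 19 18  9 23 16
S:      9 21 20  7 36 34 49 68 67 16 91 65
Maximum is 91 (e.g. 9 + 12 + 13 + 15 + 19 + 23).

91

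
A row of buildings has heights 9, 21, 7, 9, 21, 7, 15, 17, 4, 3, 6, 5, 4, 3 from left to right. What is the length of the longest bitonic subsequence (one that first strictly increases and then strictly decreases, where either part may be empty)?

inc[i] = longest strictly increasing subsequence ending at i; dec[i] = longest strictly decreasing subsequence starting at i:
i:      1  2  3  4  5  6  7  8  9 10 11 12 13 14
a[i]:   9 21  7  9 21  7 15 17  4  3  6  5  4  3
inc:    1  2  1  2  3  1  3  4  1  1  2  2  2  1
dec:    6  7  5  6  6  5  5  5  2  1  4  3  2  1
Best peak at i=2 (value 21): inc=2, dec=7, length 2+7−1 = 8.

8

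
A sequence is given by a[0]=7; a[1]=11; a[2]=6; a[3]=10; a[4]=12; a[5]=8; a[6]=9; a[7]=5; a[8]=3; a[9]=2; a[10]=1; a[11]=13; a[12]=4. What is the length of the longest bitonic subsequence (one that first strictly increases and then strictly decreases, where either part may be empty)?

inc[i] = longest strictly increasing subsequence ending at i; dec[i] = longest strictly decreasing subsequence starting at i:
i:      0  1  2  3  4  5  6  7  8  9 10 11 12
a[i]:   7 11  6 10 12  8  9  5  3  2  1 13  4
inc:    1  2  1  2  3  2  3  1  1  1  1  4  2
dec:    6  7  5  6  6  5  5  4  3  2  1  2  1
Best peak at i=1 (value 11): inc=2, dec=7, length 2+7−1 = 8.

8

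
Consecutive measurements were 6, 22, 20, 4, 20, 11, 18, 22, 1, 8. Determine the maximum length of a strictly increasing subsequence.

4

Track the smallest tail for each achievable length (strict):
6 → extends → [6]
22 → extends → [6, 22]
20 → replaces 22 → [6, 20]
4 → replaces 6 → [4, 20]
20 → already a tail → [4, 20]
11 → replaces 20 → [4, 11]
18 → extends → [4, 11, 18]
22 → extends → [4, 11, 18, 22]
1 → replaces 4 → [1, 11, 18, 22]
8 → replaces 11 → [1, 8, 18, 22]
Four tails, so the longest strictly increasing subsequence has length 4 (e.g. 6, 11, 18, 22).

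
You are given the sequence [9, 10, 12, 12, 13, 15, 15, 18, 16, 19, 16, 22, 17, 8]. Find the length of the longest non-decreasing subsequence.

Let dp[i] be the length of the longest such subsequence ending at index i:
i:      1  2  3  4  5  6  7  8  9 10 11 12 13 14
a[i]:   9 10 12 12 13 15 15 18 16 19 16 22 17  8
dp:     1  2  3  4  5  6  7  8  8  9  9 10 10  1
Maximum dp value is 10.

10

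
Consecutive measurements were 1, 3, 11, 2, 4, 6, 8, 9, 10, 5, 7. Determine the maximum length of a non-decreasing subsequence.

Track the smallest tail for each achievable length (allowing ties):
1 → extends → [1]
3 → extends → [1, 3]
11 → extends → [1, 3, 11]
2 → replaces 3 → [1, 2, 11]
4 → replaces 11 → [1, 2, 4]
6 → extends → [1, 2, 4, 6]
8 → extends → [1, 2, 4, 6, 8]
9 → extends → [1, 2, 4, 6, 8, 9]
10 → extends → [1, 2, 4, 6, 8, 9, 10]
5 → replaces 6 → [1, 2, 4, 5, 8, 9, 10]
7 → replaces 8 → [1, 2, 4, 5, 7, 9, 10]
Seven tails, so the longest non-decreasing subsequence has length 7 (e.g. 1, 3, 4, 6, 8, 9, 10).

7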